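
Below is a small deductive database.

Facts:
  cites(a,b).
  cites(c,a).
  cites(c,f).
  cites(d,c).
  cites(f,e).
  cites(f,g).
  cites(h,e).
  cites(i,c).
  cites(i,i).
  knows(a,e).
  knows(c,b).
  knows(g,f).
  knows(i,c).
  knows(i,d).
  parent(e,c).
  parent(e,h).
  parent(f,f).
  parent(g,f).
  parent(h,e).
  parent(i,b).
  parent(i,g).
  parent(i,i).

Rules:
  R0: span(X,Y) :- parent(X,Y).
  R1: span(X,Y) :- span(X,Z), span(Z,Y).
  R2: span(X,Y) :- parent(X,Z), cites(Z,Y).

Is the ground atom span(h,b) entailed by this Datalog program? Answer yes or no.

round 1: derive span(e,c) via R0 from parent(e,c)
round 1: derive span(e,h) via R0 from parent(e,h)
round 1: derive span(f,f) via R0 from parent(f,f)
round 1: derive span(g,f) via R0 from parent(g,f)
round 1: derive span(h,e) via R0 from parent(h,e)
round 1: derive span(i,b) via R0 from parent(i,b)
round 1: derive span(i,g) via R0 from parent(i,g)
round 1: derive span(i,i) via R0 from parent(i,i)
round 1: derive span(e,a) via R2 from parent(e,c), cites(c,a)
round 1: derive span(e,e) via R2 from parent(e,h), cites(h,e)
round 1: derive span(e,f) via R2 from parent(e,c), cites(c,f)
round 1: derive span(f,e) via R2 from parent(f,f), cites(f,e)
round 1: derive span(f,g) via R2 from parent(f,f), cites(f,g)
round 1: derive span(g,e) via R2 from parent(g,f), cites(f,e)
round 1: derive span(g,g) via R2 from parent(g,f), cites(f,g)
round 1: derive span(i,c) via R2 from parent(i,i), cites(i,c)
round 2: derive span(e,g) via R1 from span(e,f), span(f,g)
round 2: derive span(f,a) via R1 from span(f,e), span(e,a)
round 2: derive span(f,c) via R1 from span(f,e), span(e,c)
round 2: derive span(f,h) via R1 from span(f,e), span(e,h)
round 2: derive span(g,a) via R1 from span(g,e), span(e,a)
round 2: derive span(g,c) via R1 from span(g,e), span(e,c)
round 2: derive span(g,h) via R1 from span(g,e), span(e,h)
round 2: derive span(h,a) via R1 from span(h,e), span(e,a)
round 2: derive span(h,c) via R1 from span(h,e), span(e,c)
round 2: derive span(h,f) via R1 from span(h,e), span(e,f)
round 2: derive span(h,h) via R1 from span(h,e), span(e,h)
round 2: derive span(i,e) via R1 from span(i,g), span(g,e)
round 2: derive span(i,f) via R1 from span(i,g), span(g,f)
round 3: derive span(h,g) via R1 from span(h,e), span(e,g)
round 3: derive span(i,a) via R1 from span(i,e), span(e,a)
round 3: derive span(i,h) via R1 from span(i,e), span(e,h)

no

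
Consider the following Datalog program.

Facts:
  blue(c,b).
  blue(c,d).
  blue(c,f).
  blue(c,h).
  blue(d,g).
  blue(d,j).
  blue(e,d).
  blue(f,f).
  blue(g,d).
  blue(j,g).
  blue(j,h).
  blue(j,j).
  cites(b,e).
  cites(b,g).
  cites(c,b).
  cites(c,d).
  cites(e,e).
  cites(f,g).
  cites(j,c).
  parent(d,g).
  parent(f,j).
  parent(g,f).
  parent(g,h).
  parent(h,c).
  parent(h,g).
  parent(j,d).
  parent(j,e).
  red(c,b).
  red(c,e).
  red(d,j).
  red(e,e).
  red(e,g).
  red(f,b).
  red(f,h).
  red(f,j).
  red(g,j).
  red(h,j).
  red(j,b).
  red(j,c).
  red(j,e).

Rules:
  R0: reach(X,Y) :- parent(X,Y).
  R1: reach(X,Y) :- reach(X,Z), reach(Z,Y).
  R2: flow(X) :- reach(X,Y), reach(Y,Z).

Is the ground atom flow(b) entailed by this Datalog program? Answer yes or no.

no

round 1: derive reach(d,g) via R0 from parent(d,g)
round 1: derive reach(f,j) via R0 from parent(f,j)
round 1: derive reach(g,f) via R0 from parent(g,f)
round 1: derive reach(g,h) via R0 from parent(g,h)
round 1: derive reach(h,c) via R0 from parent(h,c)
round 1: derive reach(h,g) via R0 from parent(h,g)
round 1: derive reach(j,d) via R0 from parent(j,d)
round 1: derive reach(j,e) via R0 from parent(j,e)
round 2: derive reach(d,f) via R1 from reach(d,g), reach(g,f)
round 2: derive reach(d,h) via R1 from reach(d,g), reach(g,h)
round 2: derive reach(f,d) via R1 from reach(f,j), reach(j,d)
round 2: derive reach(f,e) via R1 from reach(f,j), reach(j,e)
round 2: derive reach(g,c) via R1 from reach(g,h), reach(h,c)
round 2: derive reach(g,g) via R1 from reach(g,h), reach(h,g)
round 2: derive reach(g,j) via R1 from reach(g,f), reach(f,j)
round 2: derive reach(h,f) via R1 from reach(h,g), reach(g,f)
round 2: derive reach(h,h) via R1 from reach(h,g), reach(g,h)
round 2: derive reach(j,g) via R1 from reach(j,d), reach(d,g)
round 2: derive flow(d) via R2 from reach(d,g), reach(g,f)
round 2: derive flow(f) via R2 from reach(f,j), reach(j,d)
round 2: derive flow(g) via R2 from reach(g,f), reach(f,j)
round 2: derive flow(h) via R2 from reach(h,g), reach(g,f)
round 2: derive flow(j) via R2 from reach(j,d), reach(d,g)
round 3: derive reach(d,c) via R1 from reach(d,g), reach(g,c)
round 3: derive reach(d,d) via R1 from reach(d,f), reach(f,d)
round 3: derive reach(d,e) via R1 from reach(d,f), reach(f,e)
round 3: derive reach(d,j) via R1 from reach(d,f), reach(f,j)
round 3: derive reach(f,f) via R1 from reach(f,d), reach(d,f)
round 3: derive reach(f,g) via R1 from reach(f,d), reach(d,g)
round 3: derive reach(f,h) via R1 from reach(f,d), reach(d,h)
round 3: derive reach(g,d) via R1 from reach(g,f), reach(f,d)
round 3: derive reach(g,e) via R1 from reach(g,f), reach(f,e)
round 3: derive reach(h,d) via R1 from reach(h,f), reach(f,d)
round 3: derive reach(h,e) via R1 from reach(h,f), reach(f,e)
round 3: derive reach(h,j) via R1 from reach(h,f), reach(f,j)
round 3: derive reach(j,c) via R1 from reach(j,g), reach(g,c)
round 3: derive reach(j,f) via R1 from reach(j,d), reach(d,f)
round 3: derive reach(j,h) via R1 from reach(j,d), reach(d,h)
round 3: derive reach(j,j) via R1 from reach(j,g), reach(g,j)
round 4: derive reach(f,c) via R1 from reach(f,d), reach(d,c)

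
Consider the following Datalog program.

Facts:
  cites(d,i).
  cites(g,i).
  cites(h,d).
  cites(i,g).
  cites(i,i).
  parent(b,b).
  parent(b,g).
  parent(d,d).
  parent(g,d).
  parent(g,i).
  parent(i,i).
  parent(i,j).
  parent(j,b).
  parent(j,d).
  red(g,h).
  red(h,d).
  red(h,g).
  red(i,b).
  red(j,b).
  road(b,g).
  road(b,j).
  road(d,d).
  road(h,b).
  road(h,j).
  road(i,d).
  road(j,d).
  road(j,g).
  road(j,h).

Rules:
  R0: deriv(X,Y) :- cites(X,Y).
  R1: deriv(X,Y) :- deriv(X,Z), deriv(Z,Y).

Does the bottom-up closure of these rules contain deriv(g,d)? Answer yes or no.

round 1: derive deriv(d,i) via R0 from cites(d,i)
round 1: derive deriv(g,i) via R0 from cites(g,i)
round 1: derive deriv(h,d) via R0 from cites(h,d)
round 1: derive deriv(i,g) via R0 from cites(i,g)
round 1: derive deriv(i,i) via R0 from cites(i,i)
round 2: derive deriv(d,g) via R1 from deriv(d,i), deriv(i,g)
round 2: derive deriv(g,g) via R1 from deriv(g,i), deriv(i,g)
round 2: derive deriv(h,i) via R1 from deriv(h,d), deriv(d,i)
round 3: derive deriv(h,g) via R1 from deriv(h,d), deriv(d,g)

no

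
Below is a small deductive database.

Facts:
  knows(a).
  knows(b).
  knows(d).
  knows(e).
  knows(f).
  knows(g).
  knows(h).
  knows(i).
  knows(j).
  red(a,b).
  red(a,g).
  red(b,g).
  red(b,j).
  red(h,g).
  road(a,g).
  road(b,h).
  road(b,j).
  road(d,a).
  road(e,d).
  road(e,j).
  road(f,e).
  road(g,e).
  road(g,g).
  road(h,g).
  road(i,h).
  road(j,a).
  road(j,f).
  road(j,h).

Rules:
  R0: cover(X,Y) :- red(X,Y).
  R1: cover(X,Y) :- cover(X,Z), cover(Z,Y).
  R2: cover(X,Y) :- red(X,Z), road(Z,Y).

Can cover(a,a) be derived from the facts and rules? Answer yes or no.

yes

round 1: derive cover(a,b) via R0 from red(a,b)
round 1: derive cover(a,g) via R0 from red(a,g)
round 1: derive cover(b,g) via R0 from red(b,g)
round 1: derive cover(b,j) via R0 from red(b,j)
round 1: derive cover(h,g) via R0 from red(h,g)
round 1: derive cover(a,e) via R2 from red(a,g), road(g,e)
round 1: derive cover(a,h) via R2 from red(a,b), road(b,h)
round 1: derive cover(a,j) via R2 from red(a,b), road(b,j)
round 1: derive cover(b,a) via R2 from red(b,j), road(j,a)
round 1: derive cover(b,e) via R2 from red(b,g), road(g,e)
round 1: derive cover(b,f) via R2 from red(b,j), road(j,f)
round 1: derive cover(b,h) via R2 from red(b,j), road(j,h)
round 1: derive cover(h,e) via R2 from red(h,g), road(g,e)
round 2: derive cover(a,a) via R1 from cover(a,b), cover(b,a)
round 2: derive cover(a,f) via R1 from cover(a,b), cover(b,f)
round 2: derive cover(b,b) via R1 from cover(b,a), cover(a,b)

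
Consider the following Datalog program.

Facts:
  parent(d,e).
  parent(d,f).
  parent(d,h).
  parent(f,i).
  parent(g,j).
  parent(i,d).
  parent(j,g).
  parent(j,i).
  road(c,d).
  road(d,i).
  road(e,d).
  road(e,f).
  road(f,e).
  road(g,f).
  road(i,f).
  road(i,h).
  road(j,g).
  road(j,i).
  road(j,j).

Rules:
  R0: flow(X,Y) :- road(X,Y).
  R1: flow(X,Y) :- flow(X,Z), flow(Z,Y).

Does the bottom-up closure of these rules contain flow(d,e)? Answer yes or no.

round 1: derive flow(c,d) via R0 from road(c,d)
round 1: derive flow(d,i) via R0 from road(d,i)
round 1: derive flow(e,d) via R0 from road(e,d)
round 1: derive flow(e,f) via R0 from road(e,f)
round 1: derive flow(f,e) via R0 from road(f,e)
round 1: derive flow(g,f) via R0 from road(g,f)
round 1: derive flow(i,f) via R0 from road(i,f)
round 1: derive flow(i,h) via R0 from road(i,h)
round 1: derive flow(j,g) via R0 from road(j,g)
round 1: derive flow(j,i) via R0 from road(j,i)
round 1: derive flow(j,j) via R0 from road(j,j)
round 2: derive flow(c,i) via R1 from flow(c,d), flow(d,i)
round 2: derive flow(d,f) via R1 from flow(d,i), flow(i,f)
round 2: derive flow(d,h) via R1 from flow(d,i), flow(i,h)
round 2: derive flow(e,e) via R1 from flow(e,f), flow(f,e)
round 2: derive flow(e,i) via R1 from flow(e,d), flow(d,i)
round 2: derive flow(f,d) via R1 from flow(f,e), flow(e,d)
round 2: derive flow(f,f) via R1 from flow(f,e), flow(e,f)
round 2: derive flow(g,e) via R1 from flow(g,f), flow(f,e)
round 2: derive flow(i,e) via R1 from flow(i,f), flow(f,e)
round 2: derive flow(j,f) via R1 from flow(j,g), flow(g,f)
round 2: derive flow(j,h) via R1 from flow(j,i), flow(i,h)
round 3: derive flow(c,e) via R1 from flow(c,i), flow(i,e)
round 3: derive flow(c,f) via R1 from flow(c,d), flow(d,f)
round 3: derive flow(c,h) via R1 from flow(c,d), flow(d,h)
round 3: derive flow(d,d) via R1 from flow(d,f), flow(f,d)
round 3: derive flow(d,e) via R1 from flow(d,f), flow(f,e)
round 3: derive flow(e,h) via R1 from flow(e,d), flow(d,h)
round 3: derive flow(f,h) via R1 from flow(f,d), flow(d,h)
round 3: derive flow(f,i) via R1 from flow(f,d), flow(d,i)
round 3: derive flow(g,d) via R1 from flow(g,e), flow(e,d)
round 3: derive flow(g,i) via R1 from flow(g,e), flow(e,i)
round 3: derive flow(i,d) via R1 from flow(i,e), flow(e,d)
round 3: derive flow(i,i) via R1 from flow(i,e), flow(e,i)
round 3: derive flow(j,d) via R1 from flow(j,f), flow(f,d)
round 3: derive flow(j,e) via R1 from flow(j,f), flow(f,e)
round 4: derive flow(g,h) via R1 from flow(g,d), flow(d,h)

yes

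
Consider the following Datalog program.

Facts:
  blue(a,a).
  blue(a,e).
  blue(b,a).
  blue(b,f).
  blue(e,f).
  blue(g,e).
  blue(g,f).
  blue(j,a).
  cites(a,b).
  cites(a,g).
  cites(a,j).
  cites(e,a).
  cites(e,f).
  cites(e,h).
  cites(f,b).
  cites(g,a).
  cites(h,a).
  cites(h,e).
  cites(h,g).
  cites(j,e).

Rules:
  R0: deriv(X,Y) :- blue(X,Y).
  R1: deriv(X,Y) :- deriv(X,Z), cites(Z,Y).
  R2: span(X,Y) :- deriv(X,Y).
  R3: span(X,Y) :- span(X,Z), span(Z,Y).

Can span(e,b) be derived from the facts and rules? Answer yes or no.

round 1: derive deriv(a,a) via R0 from blue(a,a)
round 1: derive deriv(a,e) via R0 from blue(a,e)
round 1: derive deriv(b,a) via R0 from blue(b,a)
round 1: derive deriv(b,f) via R0 from blue(b,f)
round 1: derive deriv(e,f) via R0 from blue(e,f)
round 1: derive deriv(g,e) via R0 from blue(g,e)
round 1: derive deriv(g,f) via R0 from blue(g,f)
round 1: derive deriv(j,a) via R0 from blue(j,a)
round 2: derive deriv(a,b) via R1 from deriv(a,a), cites(a,b)
round 2: derive deriv(a,f) via R1 from deriv(a,e), cites(e,f)
round 2: derive deriv(a,g) via R1 from deriv(a,a), cites(a,g)
round 2: derive deriv(a,h) via R1 from deriv(a,e), cites(e,h)
round 2: derive deriv(a,j) via R1 from deriv(a,a), cites(a,j)
round 2: derive deriv(b,b) via R1 from deriv(b,a), cites(a,b)
round 2: derive deriv(b,g) via R1 from deriv(b,a), cites(a,g)
round 2: derive deriv(b,j) via R1 from deriv(b,a), cites(a,j)
round 2: derive deriv(e,b) via R1 from deriv(e,f), cites(f,b)
round 2: derive deriv(g,a) via R1 from deriv(g,e), cites(e,a)
round 2: derive deriv(g,b) via R1 from deriv(g,f), cites(f,b)
round 2: derive deriv(g,h) via R1 from deriv(g,e), cites(e,h)
round 2: derive deriv(j,b) via R1 from deriv(j,a), cites(a,b)
round 2: derive deriv(j,g) via R1 from deriv(j,a), cites(a,g)
round 2: derive deriv(j,j) via R1 from deriv(j,a), cites(a,j)
round 2: derive span(a,a) via R2 from deriv(a,a)
round 2: derive span(a,e) via R2 from deriv(a,e)
round 2: derive span(b,a) via R2 from deriv(b,a)
round 2: derive span(b,f) via R2 from deriv(b,f)
round 2: derive span(e,f) via R2 from deriv(e,f)
round 2: derive span(g,e) via R2 from deriv(g,e)
round 2: derive span(g,f) via R2 from deriv(g,f)
round 2: derive span(j,a) via R2 from deriv(j,a)
round 3: derive deriv(b,e) via R1 from deriv(b,j), cites(j,e)
round 3: derive deriv(g,g) via R1 from deriv(g,a), cites(a,g)
round 3: derive deriv(g,j) via R1 from deriv(g,a), cites(a,j)
round 3: derive deriv(j,e) via R1 from deriv(j,j), cites(j,e)
round 3: derive span(a,b) via R2 from deriv(a,b)
round 3: derive span(a,f) via R2 from deriv(a,f)
round 3: derive span(a,g) via R2 from deriv(a,g)
round 3: derive span(a,h) via R2 from deriv(a,h)
round 3: derive span(a,j) via R2 from deriv(a,j)
round 3: derive span(b,b) via R2 from deriv(b,b)
round 3: derive span(b,g) via R2 from deriv(b,g)
round 3: derive span(b,j) via R2 from deriv(b,j)
round 3: derive span(e,b) via R2 from deriv(e,b)
round 3: derive span(g,a) via R2 from deriv(g,a)
round 3: derive span(g,b) via R2 from deriv(g,b)
round 3: derive span(g,h) via R2 from deriv(g,h)
round 3: derive span(j,b) via R2 from deriv(j,b)
round 3: derive span(j,g) via R2 from deriv(j,g)
round 3: derive span(j,j) via R2 from deriv(j,j)
round 3: derive span(b,e) via R3 from span(b,a), span(a,e)
round 3: derive span(j,e) via R3 from span(j,a), span(a,e)
round 4: derive deriv(b,h) via R1 from deriv(b,e), cites(e,h)
round 4: derive deriv(j,f) via R1 from deriv(j,e), cites(e,f)
round 4: derive deriv(j,h) via R1 from deriv(j,e), cites(e,h)
round 4: derive span(g,g) via R2 from deriv(g,g)
round 4: derive span(g,j) via R2 from deriv(g,j)
round 4: derive span(b,h) via R3 from span(b,a), span(a,h)
round 4: derive span(e,a) via R3 from span(e,b), span(b,a)
round 4: derive span(e,e) via R3 from span(e,b), span(b,e)
round 4: derive span(e,g) via R3 from span(e,b), span(b,g)
round 4: derive span(e,j) via R3 from span(e,b), span(b,j)
round 4: derive span(j,f) via R3 from span(j,a), span(a,f)
round 4: derive span(j,h) via R3 from span(j,a), span(a,h)
round 5: derive span(e,h) via R3 from span(e,a), span(a,h)

yes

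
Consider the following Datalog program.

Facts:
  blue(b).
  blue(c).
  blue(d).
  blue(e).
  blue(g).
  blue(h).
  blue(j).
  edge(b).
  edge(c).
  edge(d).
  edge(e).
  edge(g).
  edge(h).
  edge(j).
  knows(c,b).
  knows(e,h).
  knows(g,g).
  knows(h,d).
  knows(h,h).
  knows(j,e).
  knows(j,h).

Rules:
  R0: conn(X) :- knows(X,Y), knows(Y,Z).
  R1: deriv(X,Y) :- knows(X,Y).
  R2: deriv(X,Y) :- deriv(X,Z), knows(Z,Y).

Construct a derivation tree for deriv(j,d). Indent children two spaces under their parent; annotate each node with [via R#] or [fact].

deriv(j,d)  [via R2]
  deriv(j,h)  [via R1]
    knows(j,h)  [fact]
  knows(h,d)  [fact]

round 1: derive deriv(c,b) via R1 from knows(c,b)
round 1: derive deriv(e,h) via R1 from knows(e,h)
round 1: derive deriv(g,g) via R1 from knows(g,g)
round 1: derive deriv(h,d) via R1 from knows(h,d)
round 1: derive deriv(h,h) via R1 from knows(h,h)
round 1: derive deriv(j,e) via R1 from knows(j,e)
round 1: derive deriv(j,h) via R1 from knows(j,h)
round 2: derive deriv(e,d) via R2 from deriv(e,h), knows(h,d)
round 2: derive deriv(j,d) via R2 from deriv(j,h), knows(h,d)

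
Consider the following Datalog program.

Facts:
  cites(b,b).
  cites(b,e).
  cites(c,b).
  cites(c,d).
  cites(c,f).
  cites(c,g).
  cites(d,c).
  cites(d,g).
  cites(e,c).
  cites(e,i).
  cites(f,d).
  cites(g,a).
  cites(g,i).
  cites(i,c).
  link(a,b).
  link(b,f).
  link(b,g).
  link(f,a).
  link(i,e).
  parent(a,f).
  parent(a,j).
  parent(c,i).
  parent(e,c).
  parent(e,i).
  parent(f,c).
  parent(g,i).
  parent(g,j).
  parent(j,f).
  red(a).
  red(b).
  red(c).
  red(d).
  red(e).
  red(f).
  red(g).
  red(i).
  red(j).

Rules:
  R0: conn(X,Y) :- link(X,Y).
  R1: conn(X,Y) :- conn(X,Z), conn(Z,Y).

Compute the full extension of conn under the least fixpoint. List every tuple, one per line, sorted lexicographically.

round 1: derive conn(a,b) via R0 from link(a,b)
round 1: derive conn(b,f) via R0 from link(b,f)
round 1: derive conn(b,g) via R0 from link(b,g)
round 1: derive conn(f,a) via R0 from link(f,a)
round 1: derive conn(i,e) via R0 from link(i,e)
round 2: derive conn(a,f) via R1 from conn(a,b), conn(b,f)
round 2: derive conn(a,g) via R1 from conn(a,b), conn(b,g)
round 2: derive conn(b,a) via R1 from conn(b,f), conn(f,a)
round 2: derive conn(f,b) via R1 from conn(f,a), conn(a,b)
round 3: derive conn(a,a) via R1 from conn(a,b), conn(b,a)
round 3: derive conn(b,b) via R1 from conn(b,a), conn(a,b)
round 3: derive conn(f,f) via R1 from conn(f,a), conn(a,f)
round 3: derive conn(f,g) via R1 from conn(f,a), conn(a,g)

conn(a,a)
conn(a,b)
conn(a,f)
conn(a,g)
conn(b,a)
conn(b,b)
conn(b,f)
conn(b,g)
conn(f,a)
conn(f,b)
conn(f,f)
conn(f,g)
conn(i,e)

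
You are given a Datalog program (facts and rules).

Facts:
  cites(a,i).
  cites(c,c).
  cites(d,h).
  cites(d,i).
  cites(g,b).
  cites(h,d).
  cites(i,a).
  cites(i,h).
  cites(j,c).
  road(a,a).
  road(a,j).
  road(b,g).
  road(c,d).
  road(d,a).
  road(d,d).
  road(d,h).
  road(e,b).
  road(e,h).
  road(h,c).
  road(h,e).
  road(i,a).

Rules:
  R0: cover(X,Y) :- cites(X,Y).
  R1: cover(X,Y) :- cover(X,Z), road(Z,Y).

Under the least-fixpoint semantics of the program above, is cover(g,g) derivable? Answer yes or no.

yes

round 1: derive cover(a,i) via R0 from cites(a,i)
round 1: derive cover(c,c) via R0 from cites(c,c)
round 1: derive cover(d,h) via R0 from cites(d,h)
round 1: derive cover(d,i) via R0 from cites(d,i)
round 1: derive cover(g,b) via R0 from cites(g,b)
round 1: derive cover(h,d) via R0 from cites(h,d)
round 1: derive cover(i,a) via R0 from cites(i,a)
round 1: derive cover(i,h) via R0 from cites(i,h)
round 1: derive cover(j,c) via R0 from cites(j,c)
round 2: derive cover(a,a) via R1 from cover(a,i), road(i,a)
round 2: derive cover(c,d) via R1 from cover(c,c), road(c,d)
round 2: derive cover(d,a) via R1 from cover(d,i), road(i,a)
round 2: derive cover(d,c) via R1 from cover(d,h), road(h,c)
round 2: derive cover(d,e) via R1 from cover(d,h), road(h,e)
round 2: derive cover(g,g) via R1 from cover(g,b), road(b,g)
round 2: derive cover(h,a) via R1 from cover(h,d), road(d,a)
round 2: derive cover(h,h) via R1 from cover(h,d), road(d,h)
round 2: derive cover(i,c) via R1 from cover(i,h), road(h,c)
round 2: derive cover(i,e) via R1 from cover(i,h), road(h,e)
round 2: derive cover(i,j) via R1 from cover(i,a), road(a,j)
round 2: derive cover(j,d) via R1 from cover(j,c), road(c,d)
round 3: derive cover(a,j) via R1 from cover(a,a), road(a,j)
round 3: derive cover(c,a) via R1 from cover(c,d), road(d,a)
round 3: derive cover(c,h) via R1 from cover(c,d), road(d,h)
round 3: derive cover(d,b) via R1 from cover(d,e), road(e,b)
round 3: derive cover(d,d) via R1 from cover(d,c), road(c,d)
round 3: derive cover(d,j) via R1 from cover(d,a), road(a,j)
round 3: derive cover(h,c) via R1 from cover(h,h), road(h,c)
round 3: derive cover(h,e) via R1 from cover(h,h), road(h,e)
round 3: derive cover(h,j) via R1 from cover(h,a), road(a,j)
round 3: derive cover(i,b) via R1 from cover(i,e), road(e,b)
round 3: derive cover(i,d) via R1 from cover(i,c), road(c,d)
round 3: derive cover(j,a) via R1 from cover(j,d), road(d,a)
round 3: derive cover(j,h) via R1 from cover(j,d), road(d,h)
round 4: derive cover(c,e) via R1 from cover(c,h), road(h,e)
round 4: derive cover(c,j) via R1 from cover(c,a), road(a,j)
round 4: derive cover(d,g) via R1 from cover(d,b), road(b,g)
round 4: derive cover(h,b) via R1 from cover(h,e), road(e,b)
round 4: derive cover(i,g) via R1 from cover(i,b), road(b,g)
round 4: derive cover(j,e) via R1 from cover(j,h), road(h,e)
round 4: derive cover(j,j) via R1 from cover(j,a), road(a,j)
round 5: derive cover(c,b) via R1 from cover(c,e), road(e,b)
round 5: derive cover(h,g) via R1 from cover(h,b), road(b,g)
round 5: derive cover(j,b) via R1 from cover(j,e), road(e,b)
round 6: derive cover(c,g) via R1 from cover(c,b), road(b,g)
round 6: derive cover(j,g) via R1 from cover(j,b), road(b,g)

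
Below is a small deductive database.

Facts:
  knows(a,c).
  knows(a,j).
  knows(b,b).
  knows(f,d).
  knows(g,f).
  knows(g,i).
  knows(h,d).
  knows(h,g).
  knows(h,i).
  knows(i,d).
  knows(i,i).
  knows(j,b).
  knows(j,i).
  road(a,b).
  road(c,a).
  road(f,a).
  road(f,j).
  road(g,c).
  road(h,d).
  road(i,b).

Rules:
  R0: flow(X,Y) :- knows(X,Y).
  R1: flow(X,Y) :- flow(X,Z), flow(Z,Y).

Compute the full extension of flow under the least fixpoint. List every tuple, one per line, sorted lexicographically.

round 1: derive flow(a,c) via R0 from knows(a,c)
round 1: derive flow(a,j) via R0 from knows(a,j)
round 1: derive flow(b,b) via R0 from knows(b,b)
round 1: derive flow(f,d) via R0 from knows(f,d)
round 1: derive flow(g,f) via R0 from knows(g,f)
round 1: derive flow(g,i) via R0 from knows(g,i)
round 1: derive flow(h,d) via R0 from knows(h,d)
round 1: derive flow(h,g) via R0 from knows(h,g)
round 1: derive flow(h,i) via R0 from knows(h,i)
round 1: derive flow(i,d) via R0 from knows(i,d)
round 1: derive flow(i,i) via R0 from knows(i,i)
round 1: derive flow(j,b) via R0 from knows(j,b)
round 1: derive flow(j,i) via R0 from knows(j,i)
round 2: derive flow(a,b) via R1 from flow(a,j), flow(j,b)
round 2: derive flow(a,i) via R1 from flow(a,j), flow(j,i)
round 2: derive flow(g,d) via R1 from flow(g,f), flow(f,d)
round 2: derive flow(h,f) via R1 from flow(h,g), flow(g,f)
round 2: derive flow(j,d) via R1 from flow(j,i), flow(i,d)
round 3: derive flow(a,d) via R1 from flow(a,i), flow(i,d)

flow(a,b)
flow(a,c)
flow(a,d)
flow(a,i)
flow(a,j)
flow(b,b)
flow(f,d)
flow(g,d)
flow(g,f)
flow(g,i)
flow(h,d)
flow(h,f)
flow(h,g)
flow(h,i)
flow(i,d)
flow(i,i)
flow(j,b)
flow(j,d)
flow(j,i)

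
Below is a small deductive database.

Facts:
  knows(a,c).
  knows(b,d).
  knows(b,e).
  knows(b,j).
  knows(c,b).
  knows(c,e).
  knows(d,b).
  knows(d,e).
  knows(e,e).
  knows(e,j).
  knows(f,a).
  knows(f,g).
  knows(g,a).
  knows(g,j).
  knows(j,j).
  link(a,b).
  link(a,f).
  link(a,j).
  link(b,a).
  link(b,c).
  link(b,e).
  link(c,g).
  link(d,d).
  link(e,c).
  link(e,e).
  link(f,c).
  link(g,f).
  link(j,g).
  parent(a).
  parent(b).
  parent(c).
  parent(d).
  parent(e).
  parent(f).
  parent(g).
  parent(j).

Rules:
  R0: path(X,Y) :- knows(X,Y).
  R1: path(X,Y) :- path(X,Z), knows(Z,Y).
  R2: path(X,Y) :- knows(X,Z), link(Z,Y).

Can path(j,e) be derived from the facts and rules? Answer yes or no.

round 1: derive path(a,c) via R0 from knows(a,c)
round 1: derive path(b,d) via R0 from knows(b,d)
round 1: derive path(b,e) via R0 from knows(b,e)
round 1: derive path(b,j) via R0 from knows(b,j)
round 1: derive path(c,b) via R0 from knows(c,b)
round 1: derive path(c,e) via R0 from knows(c,e)
round 1: derive path(d,b) via R0 from knows(d,b)
round 1: derive path(d,e) via R0 from knows(d,e)
round 1: derive path(e,e) via R0 from knows(e,e)
round 1: derive path(e,j) via R0 from knows(e,j)
round 1: derive path(f,a) via R0 from knows(f,a)
round 1: derive path(f,g) via R0 from knows(f,g)
round 1: derive path(g,a) via R0 from knows(g,a)
round 1: derive path(g,j) via R0 from knows(g,j)
round 1: derive path(j,j) via R0 from knows(j,j)
round 1: derive path(a,g) via R2 from knows(a,c), link(c,g)
round 1: derive path(b,c) via R2 from knows(b,e), link(e,c)
round 1: derive path(b,g) via R2 from knows(b,j), link(j,g)
round 1: derive path(c,a) via R2 from knows(c,b), link(b,a)
round 1: derive path(c,c) via R2 from knows(c,b), link(b,c)
round 1: derive path(d,a) via R2 from knows(d,b), link(b,a)
round 1: derive path(d,c) via R2 from knows(d,b), link(b,c)
round 1: derive path(e,c) via R2 from knows(e,e), link(e,c)
round 1: derive path(e,g) via R2 from knows(e,j), link(j,g)
round 1: derive path(f,b) via R2 from knows(f,a), link(a,b)
round 1: derive path(f,f) via R2 from knows(f,a), link(a,f)
round 1: derive path(f,j) via R2 from knows(f,a), link(a,j)
round 1: derive path(g,b) via R2 from knows(g,a), link(a,b)
round 1: derive path(g,f) via R2 from knows(g,a), link(a,f)
round 1: derive path(g,g) via R2 from knows(g,j), link(j,g)
round 1: derive path(j,g) via R2 from knows(j,j), link(j,g)
round 2: derive path(a,a) via R1 from path(a,g), knows(g,a)
round 2: derive path(a,b) via R1 from path(a,c), knows(c,b)
round 2: derive path(a,e) via R1 from path(a,c), knows(c,e)
round 2: derive path(a,j) via R1 from path(a,g), knows(g,j)
round 2: derive path(b,a) via R1 from path(b,g), knows(g,a)
round 2: derive path(b,b) via R1 from path(b,c), knows(c,b)
round 2: derive path(c,d) via R1 from path(c,b), knows(b,d)
round 2: derive path(c,j) via R1 from path(c,b), knows(b,j)
round 2: derive path(d,d) via R1 from path(d,b), knows(b,d)
round 2: derive path(d,j) via R1 from path(d,b), knows(b,j)
round 2: derive path(e,a) via R1 from path(e,g), knows(g,a)
round 2: derive path(e,b) via R1 from path(e,c), knows(c,b)
round 2: derive path(f,c) via R1 from path(f,a), knows(a,c)
round 2: derive path(f,d) via R1 from path(f,b), knows(b,d)
round 2: derive path(f,e) via R1 from path(f,b), knows(b,e)
round 2: derive path(g,c) via R1 from path(g,a), knows(a,c)
round 2: derive path(g,d) via R1 from path(g,b), knows(b,d)
round 2: derive path(g,e) via R1 from path(g,b), knows(b,e)
round 2: derive path(j,a) via R1 from path(j,g), knows(g,a)
round 3: derive path(a,d) via R1 from path(a,b), knows(b,d)
round 3: derive path(e,d) via R1 from path(e,b), knows(b,d)
round 3: derive path(j,c) via R1 from path(j,a), knows(a,c)
round 4: derive path(j,b) via R1 from path(j,c), knows(c,b)
round 4: derive path(j,e) via R1 from path(j,c), knows(c,e)
round 5: derive path(j,d) via R1 from path(j,b), knows(b,d)

yes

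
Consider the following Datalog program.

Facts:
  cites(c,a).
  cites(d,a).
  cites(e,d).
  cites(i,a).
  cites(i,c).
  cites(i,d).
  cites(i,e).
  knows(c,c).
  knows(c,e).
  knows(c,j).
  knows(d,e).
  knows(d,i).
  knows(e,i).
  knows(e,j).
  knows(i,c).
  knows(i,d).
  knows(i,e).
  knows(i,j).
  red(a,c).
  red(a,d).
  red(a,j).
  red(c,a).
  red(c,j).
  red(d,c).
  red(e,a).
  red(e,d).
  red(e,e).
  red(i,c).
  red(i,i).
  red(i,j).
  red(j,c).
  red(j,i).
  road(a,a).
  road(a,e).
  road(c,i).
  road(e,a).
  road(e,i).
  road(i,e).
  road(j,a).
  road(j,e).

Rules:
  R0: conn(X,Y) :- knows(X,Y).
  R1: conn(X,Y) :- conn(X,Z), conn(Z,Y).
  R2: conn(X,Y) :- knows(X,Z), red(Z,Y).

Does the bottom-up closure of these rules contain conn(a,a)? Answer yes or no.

no

round 1: derive conn(c,c) via R0 from knows(c,c)
round 1: derive conn(c,e) via R0 from knows(c,e)
round 1: derive conn(c,j) via R0 from knows(c,j)
round 1: derive conn(d,e) via R0 from knows(d,e)
round 1: derive conn(d,i) via R0 from knows(d,i)
round 1: derive conn(e,i) via R0 from knows(e,i)
round 1: derive conn(e,j) via R0 from knows(e,j)
round 1: derive conn(i,c) via R0 from knows(i,c)
round 1: derive conn(i,d) via R0 from knows(i,d)
round 1: derive conn(i,e) via R0 from knows(i,e)
round 1: derive conn(i,j) via R0 from knows(i,j)
round 1: derive conn(c,a) via R2 from knows(c,c), red(c,a)
round 1: derive conn(c,d) via R2 from knows(c,e), red(e,d)
round 1: derive conn(c,i) via R2 from knows(c,j), red(j,i)
round 1: derive conn(d,a) via R2 from knows(d,e), red(e,a)
round 1: derive conn(d,c) via R2 from knows(d,i), red(i,c)
round 1: derive conn(d,d) via R2 from knows(d,e), red(e,d)
round 1: derive conn(d,j) via R2 from knows(d,i), red(i,j)
round 1: derive conn(e,c) via R2 from knows(e,i), red(i,c)
round 1: derive conn(i,a) via R2 from knows(i,c), red(c,a)
round 1: derive conn(i,i) via R2 from knows(i,j), red(j,i)
round 2: derive conn(e,a) via R1 from conn(e,c), conn(c,a)
round 2: derive conn(e,d) via R1 from conn(e,c), conn(c,d)
round 2: derive conn(e,e) via R1 from conn(e,c), conn(c,e)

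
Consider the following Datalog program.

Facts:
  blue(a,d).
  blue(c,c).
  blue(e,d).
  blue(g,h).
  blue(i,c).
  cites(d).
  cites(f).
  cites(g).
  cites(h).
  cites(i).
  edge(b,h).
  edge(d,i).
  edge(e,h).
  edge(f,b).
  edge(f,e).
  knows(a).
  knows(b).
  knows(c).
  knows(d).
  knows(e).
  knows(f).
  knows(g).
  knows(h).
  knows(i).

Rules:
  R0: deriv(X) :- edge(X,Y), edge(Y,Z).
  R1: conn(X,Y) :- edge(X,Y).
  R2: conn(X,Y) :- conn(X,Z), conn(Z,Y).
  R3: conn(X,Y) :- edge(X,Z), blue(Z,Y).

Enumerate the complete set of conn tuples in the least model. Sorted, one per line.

round 1: derive conn(b,h) via R1 from edge(b,h)
round 1: derive conn(d,i) via R1 from edge(d,i)
round 1: derive conn(e,h) via R1 from edge(e,h)
round 1: derive conn(f,b) via R1 from edge(f,b)
round 1: derive conn(f,e) via R1 from edge(f,e)
round 1: derive conn(d,c) via R3 from edge(d,i), blue(i,c)
round 1: derive conn(f,d) via R3 from edge(f,e), blue(e,d)
round 2: derive conn(f,c) via R2 from conn(f,d), conn(d,c)
round 2: derive conn(f,h) via R2 from conn(f,b), conn(b,h)
round 2: derive conn(f,i) via R2 from conn(f,d), conn(d,i)

conn(b,h)
conn(d,c)
conn(d,i)
conn(e,h)
conn(f,b)
conn(f,c)
conn(f,d)
conn(f,e)
conn(f,h)
conn(f,i)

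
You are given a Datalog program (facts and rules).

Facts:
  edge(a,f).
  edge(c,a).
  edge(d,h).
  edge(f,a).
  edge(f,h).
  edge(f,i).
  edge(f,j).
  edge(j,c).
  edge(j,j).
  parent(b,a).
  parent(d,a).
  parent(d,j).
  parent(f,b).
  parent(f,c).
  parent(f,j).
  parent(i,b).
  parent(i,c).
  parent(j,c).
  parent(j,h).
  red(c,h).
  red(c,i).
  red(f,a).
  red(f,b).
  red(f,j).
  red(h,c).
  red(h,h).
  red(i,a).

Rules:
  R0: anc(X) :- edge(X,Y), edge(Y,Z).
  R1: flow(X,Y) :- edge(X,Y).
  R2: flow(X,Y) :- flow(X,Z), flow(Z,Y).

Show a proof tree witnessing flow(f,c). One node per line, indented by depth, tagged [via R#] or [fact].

round 1: derive flow(a,f) via R1 from edge(a,f)
round 1: derive flow(c,a) via R1 from edge(c,a)
round 1: derive flow(d,h) via R1 from edge(d,h)
round 1: derive flow(f,a) via R1 from edge(f,a)
round 1: derive flow(f,h) via R1 from edge(f,h)
round 1: derive flow(f,i) via R1 from edge(f,i)
round 1: derive flow(f,j) via R1 from edge(f,j)
round 1: derive flow(j,c) via R1 from edge(j,c)
round 1: derive flow(j,j) via R1 from edge(j,j)
round 2: derive flow(a,a) via R2 from flow(a,f), flow(f,a)
round 2: derive flow(a,h) via R2 from flow(a,f), flow(f,h)
round 2: derive flow(a,i) via R2 from flow(a,f), flow(f,i)
round 2: derive flow(a,j) via R2 from flow(a,f), flow(f,j)
round 2: derive flow(c,f) via R2 from flow(c,a), flow(a,f)
round 2: derive flow(f,c) via R2 from flow(f,j), flow(j,c)
round 2: derive flow(f,f) via R2 from flow(f,a), flow(a,f)
round 2: derive flow(j,a) via R2 from flow(j,c), flow(c,a)
round 3: derive flow(a,c) via R2 from flow(a,f), flow(f,c)
round 3: derive flow(c,c) via R2 from flow(c,f), flow(f,c)
round 3: derive flow(c,h) via R2 from flow(c,a), flow(a,h)
round 3: derive flow(c,i) via R2 from flow(c,a), flow(a,i)
round 3: derive flow(c,j) via R2 from flow(c,a), flow(a,j)
round 3: derive flow(j,f) via R2 from flow(j,a), flow(a,f)
round 3: derive flow(j,h) via R2 from flow(j,a), flow(a,h)
round 3: derive flow(j,i) via R2 from flow(j,a), flow(a,i)

flow(f,c)  [via R2]
  flow(f,j)  [via R1]
    edge(f,j)  [fact]
  flow(j,c)  [via R1]
    edge(j,c)  [fact]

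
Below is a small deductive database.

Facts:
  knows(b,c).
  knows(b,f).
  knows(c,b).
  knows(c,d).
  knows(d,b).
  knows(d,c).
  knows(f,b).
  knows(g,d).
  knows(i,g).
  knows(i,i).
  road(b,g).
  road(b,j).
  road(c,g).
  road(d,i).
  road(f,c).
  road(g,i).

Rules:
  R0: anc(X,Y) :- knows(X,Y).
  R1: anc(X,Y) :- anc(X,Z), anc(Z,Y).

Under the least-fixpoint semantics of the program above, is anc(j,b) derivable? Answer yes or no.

no

round 1: derive anc(b,c) via R0 from knows(b,c)
round 1: derive anc(b,f) via R0 from knows(b,f)
round 1: derive anc(c,b) via R0 from knows(c,b)
round 1: derive anc(c,d) via R0 from knows(c,d)
round 1: derive anc(d,b) via R0 from knows(d,b)
round 1: derive anc(d,c) via R0 from knows(d,c)
round 1: derive anc(f,b) via R0 from knows(f,b)
round 1: derive anc(g,d) via R0 from knows(g,d)
round 1: derive anc(i,g) via R0 from knows(i,g)
round 1: derive anc(i,i) via R0 from knows(i,i)
round 2: derive anc(b,b) via R1 from anc(b,c), anc(c,b)
round 2: derive anc(b,d) via R1 from anc(b,c), anc(c,d)
round 2: derive anc(c,c) via R1 from anc(c,b), anc(b,c)
round 2: derive anc(c,f) via R1 from anc(c,b), anc(b,f)
round 2: derive anc(d,d) via R1 from anc(d,c), anc(c,d)
round 2: derive anc(d,f) via R1 from anc(d,b), anc(b,f)
round 2: derive anc(f,c) via R1 from anc(f,b), anc(b,c)
round 2: derive anc(f,f) via R1 from anc(f,b), anc(b,f)
round 2: derive anc(g,b) via R1 from anc(g,d), anc(d,b)
round 2: derive anc(g,c) via R1 from anc(g,d), anc(d,c)
round 2: derive anc(i,d) via R1 from anc(i,g), anc(g,d)
round 3: derive anc(f,d) via R1 from anc(f,b), anc(b,d)
round 3: derive anc(g,f) via R1 from anc(g,b), anc(b,f)
round 3: derive anc(i,b) via R1 from anc(i,d), anc(d,b)
round 3: derive anc(i,c) via R1 from anc(i,d), anc(d,c)
round 3: derive anc(i,f) via R1 from anc(i,d), anc(d,f)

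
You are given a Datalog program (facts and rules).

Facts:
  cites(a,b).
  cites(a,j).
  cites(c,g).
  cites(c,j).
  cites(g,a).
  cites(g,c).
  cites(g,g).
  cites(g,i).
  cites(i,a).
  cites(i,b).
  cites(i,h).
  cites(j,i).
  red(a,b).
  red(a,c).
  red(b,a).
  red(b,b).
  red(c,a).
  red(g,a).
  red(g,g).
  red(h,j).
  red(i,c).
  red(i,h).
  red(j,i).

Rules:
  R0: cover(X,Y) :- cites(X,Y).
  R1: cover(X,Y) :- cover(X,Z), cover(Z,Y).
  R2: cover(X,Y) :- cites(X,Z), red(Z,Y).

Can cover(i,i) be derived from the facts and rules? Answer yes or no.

round 1: derive cover(a,b) via R0 from cites(a,b)
round 1: derive cover(a,j) via R0 from cites(a,j)
round 1: derive cover(c,g) via R0 from cites(c,g)
round 1: derive cover(c,j) via R0 from cites(c,j)
round 1: derive cover(g,a) via R0 from cites(g,a)
round 1: derive cover(g,c) via R0 from cites(g,c)
round 1: derive cover(g,g) via R0 from cites(g,g)
round 1: derive cover(g,i) via R0 from cites(g,i)
round 1: derive cover(i,a) via R0 from cites(i,a)
round 1: derive cover(i,b) via R0 from cites(i,b)
round 1: derive cover(i,h) via R0 from cites(i,h)
round 1: derive cover(j,i) via R0 from cites(j,i)
round 1: derive cover(a,a) via R2 from cites(a,b), red(b,a)
round 1: derive cover(a,i) via R2 from cites(a,j), red(j,i)
round 1: derive cover(c,a) via R2 from cites(c,g), red(g,a)
round 1: derive cover(c,i) via R2 from cites(c,j), red(j,i)
round 1: derive cover(g,b) via R2 from cites(g,a), red(a,b)
round 1: derive cover(g,h) via R2 from cites(g,i), red(i,h)
round 1: derive cover(i,c) via R2 from cites(i,a), red(a,c)
round 1: derive cover(i,j) via R2 from cites(i,h), red(h,j)
round 1: derive cover(j,c) via R2 from cites(j,i), red(i,c)
round 1: derive cover(j,h) via R2 from cites(j,i), red(i,h)
round 2: derive cover(a,c) via R1 from cover(a,i), cover(i,c)
round 2: derive cover(a,h) via R1 from cover(a,i), cover(i,h)
round 2: derive cover(c,b) via R1 from cover(c,a), cover(a,b)
round 2: derive cover(c,c) via R1 from cover(c,g), cover(g,c)
round 2: derive cover(c,h) via R1 from cover(c,g), cover(g,h)
round 2: derive cover(g,j) via R1 from cover(g,a), cover(a,j)
round 2: derive cover(i,g) via R1 from cover(i,c), cover(c,g)
round 2: derive cover(i,i) via R1 from cover(i,a), cover(a,i)
round 2: derive cover(j,a) via R1 from cover(j,c), cover(c,a)
round 2: derive cover(j,b) via R1 from cover(j,i), cover(i,b)
round 2: derive cover(j,g) via R1 from cover(j,c), cover(c,g)
round 2: derive cover(j,j) via R1 from cover(j,c), cover(c,j)
round 3: derive cover(a,g) via R1 from cover(a,c), cover(c,g)

yes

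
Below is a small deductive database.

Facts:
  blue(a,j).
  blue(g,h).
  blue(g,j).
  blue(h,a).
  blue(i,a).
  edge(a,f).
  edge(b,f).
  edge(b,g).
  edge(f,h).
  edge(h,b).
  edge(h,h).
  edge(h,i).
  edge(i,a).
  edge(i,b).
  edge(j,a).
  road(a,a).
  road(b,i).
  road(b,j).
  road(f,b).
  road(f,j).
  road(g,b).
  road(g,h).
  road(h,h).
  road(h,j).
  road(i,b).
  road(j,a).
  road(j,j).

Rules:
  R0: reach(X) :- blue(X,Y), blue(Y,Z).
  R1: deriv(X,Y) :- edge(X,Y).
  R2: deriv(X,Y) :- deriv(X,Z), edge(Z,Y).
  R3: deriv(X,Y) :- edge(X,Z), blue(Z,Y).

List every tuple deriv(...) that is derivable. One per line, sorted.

round 1: derive deriv(a,f) via R1 from edge(a,f)
round 1: derive deriv(b,f) via R1 from edge(b,f)
round 1: derive deriv(b,g) via R1 from edge(b,g)
round 1: derive deriv(f,h) via R1 from edge(f,h)
round 1: derive deriv(h,b) via R1 from edge(h,b)
round 1: derive deriv(h,h) via R1 from edge(h,h)
round 1: derive deriv(h,i) via R1 from edge(h,i)
round 1: derive deriv(i,a) via R1 from edge(i,a)
round 1: derive deriv(i,b) via R1 from edge(i,b)
round 1: derive deriv(j,a) via R1 from edge(j,a)
round 1: derive deriv(b,h) via R3 from edge(b,g), blue(g,h)
round 1: derive deriv(b,j) via R3 from edge(b,g), blue(g,j)
round 1: derive deriv(f,a) via R3 from edge(f,h), blue(h,a)
round 1: derive deriv(h,a) via R3 from edge(h,h), blue(h,a)
round 1: derive deriv(i,j) via R3 from edge(i,a), blue(a,j)
round 1: derive deriv(j,j) via R3 from edge(j,a), blue(a,j)
round 2: derive deriv(a,h) via R2 from deriv(a,f), edge(f,h)
round 2: derive deriv(b,a) via R2 from deriv(b,j), edge(j,a)
round 2: derive deriv(b,b) via R2 from deriv(b,h), edge(h,b)
round 2: derive deriv(b,i) via R2 from deriv(b,h), edge(h,i)
round 2: derive deriv(f,b) via R2 from deriv(f,h), edge(h,b)
round 2: derive deriv(f,f) via R2 from deriv(f,a), edge(a,f)
round 2: derive deriv(f,i) via R2 from deriv(f,h), edge(h,i)
round 2: derive deriv(h,f) via R2 from deriv(h,a), edge(a,f)
round 2: derive deriv(h,g) via R2 from deriv(h,b), edge(b,g)
round 2: derive deriv(i,f) via R2 from deriv(i,a), edge(a,f)
round 2: derive deriv(i,g) via R2 from deriv(i,b), edge(b,g)
round 2: derive deriv(j,f) via R2 from deriv(j,a), edge(a,f)
round 3: derive deriv(a,b) via R2 from deriv(a,h), edge(h,b)
round 3: derive deriv(a,i) via R2 from deriv(a,h), edge(h,i)
round 3: derive deriv(f,g) via R2 from deriv(f,b), edge(b,g)
round 3: derive deriv(i,h) via R2 from deriv(i,f), edge(f,h)
round 3: derive deriv(j,h) via R2 from deriv(j,f), edge(f,h)
round 4: derive deriv(a,a) via R2 from deriv(a,i), edge(i,a)
round 4: derive deriv(a,g) via R2 from deriv(a,b), edge(b,g)
round 4: derive deriv(i,i) via R2 from deriv(i,h), edge(h,i)
round 4: derive deriv(j,b) via R2 from deriv(j,h), edge(h,b)
round 4: derive deriv(j,i) via R2 from deriv(j,h), edge(h,i)
round 5: derive deriv(j,g) via R2 from deriv(j,b), edge(b,g)

deriv(a,a)
deriv(a,b)
deriv(a,f)
deriv(a,g)
deriv(a,h)
deriv(a,i)
deriv(b,a)
deriv(b,b)
deriv(b,f)
deriv(b,g)
deriv(b,h)
deriv(b,i)
deriv(b,j)
deriv(f,a)
deriv(f,b)
deriv(f,f)
deriv(f,g)
deriv(f,h)
deriv(f,i)
deriv(h,a)
deriv(h,b)
deriv(h,f)
deriv(h,g)
deriv(h,h)
deriv(h,i)
deriv(i,a)
deriv(i,b)
deriv(i,f)
deriv(i,g)
deriv(i,h)
deriv(i,i)
deriv(i,j)
deriv(j,a)
deriv(j,b)
deriv(j,f)
deriv(j,g)
deriv(j,h)
deriv(j,i)
deriv(j,j)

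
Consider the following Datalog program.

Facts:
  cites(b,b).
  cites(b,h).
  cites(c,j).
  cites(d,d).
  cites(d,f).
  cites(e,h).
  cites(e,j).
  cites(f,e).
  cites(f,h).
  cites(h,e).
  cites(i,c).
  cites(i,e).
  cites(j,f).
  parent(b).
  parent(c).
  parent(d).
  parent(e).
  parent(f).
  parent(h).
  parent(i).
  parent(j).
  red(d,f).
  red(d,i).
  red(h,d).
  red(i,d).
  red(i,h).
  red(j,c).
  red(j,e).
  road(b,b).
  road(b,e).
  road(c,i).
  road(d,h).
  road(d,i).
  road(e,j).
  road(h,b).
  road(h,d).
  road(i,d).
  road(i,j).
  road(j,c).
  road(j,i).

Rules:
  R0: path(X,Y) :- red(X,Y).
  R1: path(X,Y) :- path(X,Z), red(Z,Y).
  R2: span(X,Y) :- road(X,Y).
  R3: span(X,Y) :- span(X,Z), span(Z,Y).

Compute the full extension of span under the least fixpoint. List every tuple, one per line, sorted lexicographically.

round 1: derive span(b,b) via R2 from road(b,b)
round 1: derive span(b,e) via R2 from road(b,e)
round 1: derive span(c,i) via R2 from road(c,i)
round 1: derive span(d,h) via R2 from road(d,h)
round 1: derive span(d,i) via R2 from road(d,i)
round 1: derive span(e,j) via R2 from road(e,j)
round 1: derive span(h,b) via R2 from road(h,b)
round 1: derive span(h,d) via R2 from road(h,d)
round 1: derive span(i,d) via R2 from road(i,d)
round 1: derive span(i,j) via R2 from road(i,j)
round 1: derive span(j,c) via R2 from road(j,c)
round 1: derive span(j,i) via R2 from road(j,i)
round 2: derive span(b,j) via R3 from span(b,e), span(e,j)
round 2: derive span(c,d) via R3 from span(c,i), span(i,d)
round 2: derive span(c,j) via R3 from span(c,i), span(i,j)
round 2: derive span(d,b) via R3 from span(d,h), span(h,b)
round 2: derive span(d,d) via R3 from span(d,h), span(h,d)
round 2: derive span(d,j) via R3 from span(d,i), span(i,j)
round 2: derive span(e,c) via R3 from span(e,j), span(j,c)
round 2: derive span(e,i) via R3 from span(e,j), span(j,i)
round 2: derive span(h,e) via R3 from span(h,b), span(b,e)
round 2: derive span(h,h) via R3 from span(h,d), span(d,h)
round 2: derive span(h,i) via R3 from span(h,d), span(d,i)
round 2: derive span(i,c) via R3 from span(i,j), span(j,c)
round 2: derive span(i,h) via R3 from span(i,d), span(d,h)
round 2: derive span(i,i) via R3 from span(i,d), span(d,i)
round 2: derive span(j,d) via R3 from span(j,i), span(i,d)
round 2: derive span(j,j) via R3 from span(j,i), span(i,j)
round 3: derive span(b,c) via R3 from span(b,e), span(e,c)
round 3: derive span(b,d) via R3 from span(b,j), span(j,d)
round 3: derive span(b,i) via R3 from span(b,e), span(e,i)
round 3: derive span(c,b) via R3 from span(c,d), span(d,b)
round 3: derive span(c,c) via R3 from span(c,i), span(i,c)
round 3: derive span(c,h) via R3 from span(c,d), span(d,h)
round 3: derive span(d,c) via R3 from span(d,i), span(i,c)
round 3: derive span(d,e) via R3 from span(d,b), span(b,e)
round 3: derive span(e,d) via R3 from span(e,c), span(c,d)
round 3: derive span(e,h) via R3 from span(e,i), span(i,h)
round 3: derive span(h,c) via R3 from span(h,e), span(e,c)
round 3: derive span(h,j) via R3 from span(h,b), span(b,j)
round 3: derive span(i,b) via R3 from span(i,d), span(d,b)
round 3: derive span(i,e) via R3 from span(i,h), span(h,e)
round 3: derive span(j,b) via R3 from span(j,d), span(d,b)
round 3: derive span(j,h) via R3 from span(j,d), span(d,h)
round 4: derive span(b,h) via R3 from span(b,c), span(c,h)
round 4: derive span(c,e) via R3 from span(c,b), span(b,e)
round 4: derive span(e,b) via R3 from span(e,c), span(c,b)
round 4: derive span(e,e) via R3 from span(e,d), span(d,e)
round 4: derive span(j,e) via R3 from span(j,b), span(b,e)

span(b,b)
span(b,c)
span(b,d)
span(b,e)
span(b,h)
span(b,i)
span(b,j)
span(c,b)
span(c,c)
span(c,d)
span(c,e)
span(c,h)
span(c,i)
span(c,j)
span(d,b)
span(d,c)
span(d,d)
span(d,e)
span(d,h)
span(d,i)
span(d,j)
span(e,b)
span(e,c)
span(e,d)
span(e,e)
span(e,h)
span(e,i)
span(e,j)
span(h,b)
span(h,c)
span(h,d)
span(h,e)
span(h,h)
span(h,i)
span(h,j)
span(i,b)
span(i,c)
span(i,d)
span(i,e)
span(i,h)
span(i,i)
span(i,j)
span(j,b)
span(j,c)
span(j,d)
span(j,e)
span(j,h)
span(j,i)
span(j,j)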